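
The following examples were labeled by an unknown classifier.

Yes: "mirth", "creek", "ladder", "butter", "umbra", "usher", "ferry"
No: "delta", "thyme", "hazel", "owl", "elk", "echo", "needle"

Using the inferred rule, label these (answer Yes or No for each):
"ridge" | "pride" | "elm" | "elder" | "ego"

Yes, Yes, No, Yes, No

A rule that fits every label: contains 'r' — true of each 'Yes' example, false of each 'No' one.
"ridge": has 'r', has this property → Yes. "pride": has 'r', has this property → Yes. "elm": no 'r', doesn't match → No. "elder": has 'r', has this property → Yes. "ego": no 'r', doesn't match → No.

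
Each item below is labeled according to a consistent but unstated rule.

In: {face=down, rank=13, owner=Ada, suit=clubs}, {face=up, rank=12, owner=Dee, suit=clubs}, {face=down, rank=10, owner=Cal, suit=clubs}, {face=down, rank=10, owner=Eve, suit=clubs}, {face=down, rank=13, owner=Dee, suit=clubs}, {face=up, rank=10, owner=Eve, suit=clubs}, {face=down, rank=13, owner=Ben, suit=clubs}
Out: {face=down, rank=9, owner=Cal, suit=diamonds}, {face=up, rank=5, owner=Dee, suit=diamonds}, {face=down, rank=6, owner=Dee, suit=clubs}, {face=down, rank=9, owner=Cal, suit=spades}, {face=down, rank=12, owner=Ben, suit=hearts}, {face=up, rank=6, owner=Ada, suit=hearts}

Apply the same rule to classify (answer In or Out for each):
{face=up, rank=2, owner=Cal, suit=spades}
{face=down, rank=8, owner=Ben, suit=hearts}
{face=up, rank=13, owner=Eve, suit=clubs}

'In' ⟺ suit is clubs AND rank ≥ 9.
Out: {face=up, rank=2, owner=Cal, suit=spades}, since suit is spades, rank = 2. Out: {face=down, rank=8, owner=Ben, suit=hearts}, since suit is hearts, rank = 8. In: {face=up, rank=13, owner=Eve, suit=clubs}, since suit is clubs, rank = 13.

Out, Out, In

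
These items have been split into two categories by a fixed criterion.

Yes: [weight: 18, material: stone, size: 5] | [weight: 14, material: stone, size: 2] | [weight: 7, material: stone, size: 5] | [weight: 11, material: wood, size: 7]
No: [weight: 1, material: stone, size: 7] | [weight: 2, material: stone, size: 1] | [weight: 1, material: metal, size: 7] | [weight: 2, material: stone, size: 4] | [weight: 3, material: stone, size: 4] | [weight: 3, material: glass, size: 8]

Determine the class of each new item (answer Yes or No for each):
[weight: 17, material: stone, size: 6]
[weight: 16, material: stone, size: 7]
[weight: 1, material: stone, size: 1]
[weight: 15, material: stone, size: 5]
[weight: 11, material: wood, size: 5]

Yes, Yes, No, Yes, Yes

Rule: weight ≥ 7. This holds for each 'Yes' example and fails for each 'No' one.
Yes: [weight: 17, material: stone, size: 6], since weight = 17. Yes: [weight: 16, material: stone, size: 7], since weight = 16. No: [weight: 1, material: stone, size: 1], since weight = 1. Yes: [weight: 15, material: stone, size: 5], since weight = 15. Yes: [weight: 11, material: wood, size: 5], since weight = 11.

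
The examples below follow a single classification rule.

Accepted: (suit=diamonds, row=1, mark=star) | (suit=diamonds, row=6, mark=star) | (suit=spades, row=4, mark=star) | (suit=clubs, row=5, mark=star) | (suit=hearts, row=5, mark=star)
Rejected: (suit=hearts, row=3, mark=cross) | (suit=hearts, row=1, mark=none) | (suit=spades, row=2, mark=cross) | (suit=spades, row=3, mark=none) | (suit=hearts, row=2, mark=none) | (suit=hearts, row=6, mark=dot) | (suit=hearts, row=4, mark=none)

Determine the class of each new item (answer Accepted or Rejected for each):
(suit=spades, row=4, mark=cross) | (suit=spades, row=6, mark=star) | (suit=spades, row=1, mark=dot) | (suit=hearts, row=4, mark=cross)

Rejected, Accepted, Rejected, Rejected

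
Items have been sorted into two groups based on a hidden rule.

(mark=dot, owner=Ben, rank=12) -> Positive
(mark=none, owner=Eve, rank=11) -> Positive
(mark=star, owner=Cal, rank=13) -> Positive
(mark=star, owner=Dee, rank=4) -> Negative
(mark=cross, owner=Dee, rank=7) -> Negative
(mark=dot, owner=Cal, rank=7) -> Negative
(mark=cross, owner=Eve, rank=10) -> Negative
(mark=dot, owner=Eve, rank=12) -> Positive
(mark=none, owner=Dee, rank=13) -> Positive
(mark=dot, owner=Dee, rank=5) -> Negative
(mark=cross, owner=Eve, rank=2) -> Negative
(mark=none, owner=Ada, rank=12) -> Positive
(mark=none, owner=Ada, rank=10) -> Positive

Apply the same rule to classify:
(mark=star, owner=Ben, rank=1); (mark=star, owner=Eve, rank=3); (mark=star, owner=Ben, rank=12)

Negative, Negative, Positive

The common property of the 'Positive' items is: mark is none OR rank ≥ 11. No 'Negative' item has it.
(mark=star, owner=Ben, rank=1) → mark is star, rank = 1 → Negative. (mark=star, owner=Eve, rank=3) → mark is star, rank = 3 → Negative. (mark=star, owner=Ben, rank=12) → mark is star, rank = 12 → Positive.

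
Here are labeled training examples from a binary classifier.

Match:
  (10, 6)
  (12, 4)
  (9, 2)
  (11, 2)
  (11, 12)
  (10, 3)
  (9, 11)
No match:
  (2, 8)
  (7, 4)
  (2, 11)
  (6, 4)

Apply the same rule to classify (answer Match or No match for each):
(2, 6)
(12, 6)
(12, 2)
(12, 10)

No match, Match, Match, Match

'Match' ⟺ first ≥ 8.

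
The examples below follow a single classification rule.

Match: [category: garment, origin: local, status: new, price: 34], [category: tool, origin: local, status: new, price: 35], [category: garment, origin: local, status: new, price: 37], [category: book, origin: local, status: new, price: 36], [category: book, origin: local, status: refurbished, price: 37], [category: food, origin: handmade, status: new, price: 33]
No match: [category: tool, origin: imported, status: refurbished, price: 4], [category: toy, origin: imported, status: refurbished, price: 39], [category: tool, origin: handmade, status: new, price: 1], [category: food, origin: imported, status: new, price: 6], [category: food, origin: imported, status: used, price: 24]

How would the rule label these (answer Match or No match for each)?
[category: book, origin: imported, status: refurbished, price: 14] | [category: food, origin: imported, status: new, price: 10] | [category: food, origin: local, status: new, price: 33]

Rule: price ≥ 33 AND price ≤ 37. This holds for each 'Match' example and fails for each 'No match' one.
No match: [category: book, origin: imported, status: refurbished, price: 14], since price = 14. No match: [category: food, origin: imported, status: new, price: 10], since price = 10. Match: [category: food, origin: local, status: new, price: 33], since price = 33.

No match, No match, Match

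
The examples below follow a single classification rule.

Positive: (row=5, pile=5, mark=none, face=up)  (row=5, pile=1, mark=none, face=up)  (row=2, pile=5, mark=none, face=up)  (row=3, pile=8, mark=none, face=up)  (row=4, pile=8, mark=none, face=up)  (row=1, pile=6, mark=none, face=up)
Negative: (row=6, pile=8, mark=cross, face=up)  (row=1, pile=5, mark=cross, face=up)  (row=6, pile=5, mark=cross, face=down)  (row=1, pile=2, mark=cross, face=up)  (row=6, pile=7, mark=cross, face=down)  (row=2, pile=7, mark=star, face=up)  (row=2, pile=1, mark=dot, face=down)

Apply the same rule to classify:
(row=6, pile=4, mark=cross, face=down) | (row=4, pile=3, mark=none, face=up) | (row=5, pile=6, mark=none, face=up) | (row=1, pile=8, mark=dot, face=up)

Negative, Positive, Positive, Negative

Every 'Positive' example satisfies: mark is none. None of the 'Negative' examples do.
(row=6, pile=4, mark=cross, face=down): mark is cross, does not satisfy this → Negative.
(row=4, pile=3, mark=none, face=up): mark is none, has this property → Positive.
(row=5, pile=6, mark=none, face=up): mark is none, has this property → Positive.
(row=1, pile=8, mark=dot, face=up): mark is dot, does not satisfy this → Negative.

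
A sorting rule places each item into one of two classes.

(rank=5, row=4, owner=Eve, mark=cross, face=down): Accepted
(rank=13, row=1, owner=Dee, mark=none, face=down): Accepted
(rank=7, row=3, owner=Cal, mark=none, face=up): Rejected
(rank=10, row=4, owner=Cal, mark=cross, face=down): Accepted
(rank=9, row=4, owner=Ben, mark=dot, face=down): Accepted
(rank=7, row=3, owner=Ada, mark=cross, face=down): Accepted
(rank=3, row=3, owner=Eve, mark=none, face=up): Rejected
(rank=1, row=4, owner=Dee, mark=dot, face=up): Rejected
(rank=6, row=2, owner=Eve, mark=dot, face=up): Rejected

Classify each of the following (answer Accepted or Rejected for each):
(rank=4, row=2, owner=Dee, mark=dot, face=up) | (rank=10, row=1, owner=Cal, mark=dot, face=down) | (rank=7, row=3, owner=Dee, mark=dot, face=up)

A rule that fits every label: face is down — true of each 'Accepted' example, false of each 'Rejected' one.
Rejected: (rank=4, row=2, owner=Dee, mark=dot, face=up), since face is up. Accepted: (rank=10, row=1, owner=Cal, mark=dot, face=down), since face is down. Rejected: (rank=7, row=3, owner=Dee, mark=dot, face=up), since face is up.

Rejected, Accepted, Rejected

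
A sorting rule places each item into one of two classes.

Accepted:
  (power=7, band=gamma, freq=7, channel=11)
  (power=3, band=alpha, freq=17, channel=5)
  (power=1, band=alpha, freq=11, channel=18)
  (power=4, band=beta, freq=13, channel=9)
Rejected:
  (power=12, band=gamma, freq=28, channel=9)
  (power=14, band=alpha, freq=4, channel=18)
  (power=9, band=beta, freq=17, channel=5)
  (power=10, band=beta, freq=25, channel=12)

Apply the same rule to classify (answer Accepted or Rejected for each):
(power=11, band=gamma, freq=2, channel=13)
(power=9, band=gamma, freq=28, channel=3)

The pattern is that an item is 'Accepted' exactly when: power ≤ 7.
(power=11, band=gamma, freq=2, channel=13) — power = 11, hence Rejected. (power=9, band=gamma, freq=28, channel=3) — power = 9, hence Rejected.

Rejected, Rejected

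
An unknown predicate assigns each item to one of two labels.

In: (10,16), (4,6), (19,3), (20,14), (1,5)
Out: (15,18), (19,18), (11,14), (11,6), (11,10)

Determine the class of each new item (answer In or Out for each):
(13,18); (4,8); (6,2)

Out, In, In

A rule that fits every label: sum is even — true of each 'In' example, false of each 'Out' one.
(13,18): 13+18 = 31, does not fit → Out.
(4,8): 4+8 = 12, qualifies → In.
(6,2): 6+2 = 8, qualifies → In.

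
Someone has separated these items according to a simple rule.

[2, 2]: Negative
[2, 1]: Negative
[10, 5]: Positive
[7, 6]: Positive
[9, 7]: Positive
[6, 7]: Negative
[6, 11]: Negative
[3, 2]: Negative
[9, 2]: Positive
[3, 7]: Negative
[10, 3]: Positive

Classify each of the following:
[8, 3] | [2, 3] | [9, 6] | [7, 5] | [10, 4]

The pattern is that an item is 'Positive' exactly when: first ≥ 7.
Positive: [8, 3], since first 8.
Negative: [2, 3], since first 2.
Positive: [9, 6], since first 9.
Positive: [7, 5], since first 7.
Positive: [10, 4], since first 10.

Positive, Negative, Positive, Positive, Positive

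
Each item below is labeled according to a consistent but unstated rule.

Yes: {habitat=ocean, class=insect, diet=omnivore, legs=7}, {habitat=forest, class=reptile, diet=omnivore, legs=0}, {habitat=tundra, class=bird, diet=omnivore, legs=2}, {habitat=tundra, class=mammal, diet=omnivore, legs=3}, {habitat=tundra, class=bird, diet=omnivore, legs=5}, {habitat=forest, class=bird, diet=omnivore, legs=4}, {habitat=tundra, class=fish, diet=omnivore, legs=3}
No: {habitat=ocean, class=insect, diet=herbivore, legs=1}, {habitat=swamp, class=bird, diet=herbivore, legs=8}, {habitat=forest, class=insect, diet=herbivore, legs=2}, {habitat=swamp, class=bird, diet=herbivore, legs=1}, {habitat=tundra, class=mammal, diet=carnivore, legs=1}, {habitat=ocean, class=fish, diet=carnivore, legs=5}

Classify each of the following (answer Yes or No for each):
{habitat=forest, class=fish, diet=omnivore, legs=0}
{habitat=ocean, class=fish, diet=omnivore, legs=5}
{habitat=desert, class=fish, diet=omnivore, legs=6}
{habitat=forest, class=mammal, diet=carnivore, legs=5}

Yes, Yes, Yes, No

A rule that fits every label: diet is omnivore — true of each 'Yes' example, false of each 'No' one.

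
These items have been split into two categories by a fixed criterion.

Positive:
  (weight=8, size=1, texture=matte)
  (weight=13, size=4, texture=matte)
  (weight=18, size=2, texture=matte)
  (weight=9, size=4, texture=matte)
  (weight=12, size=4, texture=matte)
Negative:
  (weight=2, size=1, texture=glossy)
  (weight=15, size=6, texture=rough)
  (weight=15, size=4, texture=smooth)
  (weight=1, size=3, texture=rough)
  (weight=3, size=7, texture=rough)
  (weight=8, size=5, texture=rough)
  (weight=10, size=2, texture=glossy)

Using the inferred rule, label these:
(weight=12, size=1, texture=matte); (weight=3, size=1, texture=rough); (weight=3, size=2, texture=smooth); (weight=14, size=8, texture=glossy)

A rule that fits every label: texture is matte — true of each 'Positive' example, false of each 'Negative' one.
(weight=12, size=1, texture=matte) → texture is matte → Positive. (weight=3, size=1, texture=rough) → texture is rough → Negative. (weight=3, size=2, texture=smooth) → texture is smooth → Negative. (weight=14, size=8, texture=glossy) → texture is glossy → Negative.

Positive, Negative, Negative, Negative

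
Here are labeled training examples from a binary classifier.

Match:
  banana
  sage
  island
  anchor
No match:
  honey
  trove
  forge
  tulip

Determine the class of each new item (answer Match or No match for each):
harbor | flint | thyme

The simplest hypothesis consistent with all the labels is: even length.
harbor: length 6, checks out → Match.
flint: length 5, does not pass → No match.
thyme: length 5, does not pass → No match.

Match, No match, No match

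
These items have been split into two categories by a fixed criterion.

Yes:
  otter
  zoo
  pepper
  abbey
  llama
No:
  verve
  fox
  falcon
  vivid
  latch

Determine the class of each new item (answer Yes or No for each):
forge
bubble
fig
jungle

The simplest hypothesis consistent with all the labels is: has a double letter.

No, Yes, No, No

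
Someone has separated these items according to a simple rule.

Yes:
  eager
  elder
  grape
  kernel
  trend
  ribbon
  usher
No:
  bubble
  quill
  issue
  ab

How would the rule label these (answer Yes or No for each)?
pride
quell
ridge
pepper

Yes, No, Yes, Yes

Every 'Yes' example satisfies: contains 'r'. None of the 'No' examples do.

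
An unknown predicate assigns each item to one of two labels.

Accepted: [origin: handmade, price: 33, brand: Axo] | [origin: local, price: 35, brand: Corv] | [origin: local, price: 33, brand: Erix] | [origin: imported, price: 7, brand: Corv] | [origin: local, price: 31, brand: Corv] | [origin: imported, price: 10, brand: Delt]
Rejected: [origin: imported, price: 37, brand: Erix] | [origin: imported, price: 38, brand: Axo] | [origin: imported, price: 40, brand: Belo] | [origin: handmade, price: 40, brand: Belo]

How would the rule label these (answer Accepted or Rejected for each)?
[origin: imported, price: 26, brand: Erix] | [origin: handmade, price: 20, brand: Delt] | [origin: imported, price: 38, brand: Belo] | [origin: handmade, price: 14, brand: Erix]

Accepted, Accepted, Rejected, Accepted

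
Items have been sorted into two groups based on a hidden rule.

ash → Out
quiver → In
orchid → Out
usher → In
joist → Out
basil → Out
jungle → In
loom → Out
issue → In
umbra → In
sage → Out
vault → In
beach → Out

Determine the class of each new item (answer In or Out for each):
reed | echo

The common property of the 'In' items is: contains 'u'. No 'Out' item has it.
reed: no 'u', doesn't qualify → Out. echo: no 'u', doesn't qualify → Out.

Out, Out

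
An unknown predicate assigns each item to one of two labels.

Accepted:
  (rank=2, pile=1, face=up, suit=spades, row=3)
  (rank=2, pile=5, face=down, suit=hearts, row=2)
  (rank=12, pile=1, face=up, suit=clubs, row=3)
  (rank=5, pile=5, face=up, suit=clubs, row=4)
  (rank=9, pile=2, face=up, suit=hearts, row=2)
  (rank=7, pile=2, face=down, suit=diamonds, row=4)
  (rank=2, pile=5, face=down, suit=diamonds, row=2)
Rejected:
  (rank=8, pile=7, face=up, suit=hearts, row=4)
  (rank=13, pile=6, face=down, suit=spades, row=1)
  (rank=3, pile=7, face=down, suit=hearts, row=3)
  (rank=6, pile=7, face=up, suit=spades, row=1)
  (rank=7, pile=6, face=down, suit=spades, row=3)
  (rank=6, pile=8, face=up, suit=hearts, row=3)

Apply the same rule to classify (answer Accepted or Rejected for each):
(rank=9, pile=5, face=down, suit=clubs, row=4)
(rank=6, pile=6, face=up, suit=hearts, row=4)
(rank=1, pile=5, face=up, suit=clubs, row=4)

The simplest hypothesis consistent with all the labels is: pile ≤ 5.
(rank=9, pile=5, face=down, suit=clubs, row=4) — pile = 5, hence Accepted. (rank=6, pile=6, face=up, suit=hearts, row=4) — pile = 6, hence Rejected. (rank=1, pile=5, face=up, suit=clubs, row=4) — pile = 5, hence Accepted.

Accepted, Rejected, Accepted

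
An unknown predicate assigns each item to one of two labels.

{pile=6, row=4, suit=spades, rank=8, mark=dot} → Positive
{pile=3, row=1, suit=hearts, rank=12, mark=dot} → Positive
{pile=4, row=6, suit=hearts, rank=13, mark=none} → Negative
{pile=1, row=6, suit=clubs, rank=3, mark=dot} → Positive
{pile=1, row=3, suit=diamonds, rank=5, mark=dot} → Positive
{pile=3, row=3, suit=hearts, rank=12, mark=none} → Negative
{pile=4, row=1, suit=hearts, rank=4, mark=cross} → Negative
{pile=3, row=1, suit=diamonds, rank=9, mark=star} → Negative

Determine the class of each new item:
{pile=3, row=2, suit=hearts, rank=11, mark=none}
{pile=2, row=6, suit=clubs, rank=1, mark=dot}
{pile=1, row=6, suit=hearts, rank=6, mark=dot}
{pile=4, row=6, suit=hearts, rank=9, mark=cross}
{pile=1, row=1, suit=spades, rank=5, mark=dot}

Negative, Positive, Positive, Negative, Positive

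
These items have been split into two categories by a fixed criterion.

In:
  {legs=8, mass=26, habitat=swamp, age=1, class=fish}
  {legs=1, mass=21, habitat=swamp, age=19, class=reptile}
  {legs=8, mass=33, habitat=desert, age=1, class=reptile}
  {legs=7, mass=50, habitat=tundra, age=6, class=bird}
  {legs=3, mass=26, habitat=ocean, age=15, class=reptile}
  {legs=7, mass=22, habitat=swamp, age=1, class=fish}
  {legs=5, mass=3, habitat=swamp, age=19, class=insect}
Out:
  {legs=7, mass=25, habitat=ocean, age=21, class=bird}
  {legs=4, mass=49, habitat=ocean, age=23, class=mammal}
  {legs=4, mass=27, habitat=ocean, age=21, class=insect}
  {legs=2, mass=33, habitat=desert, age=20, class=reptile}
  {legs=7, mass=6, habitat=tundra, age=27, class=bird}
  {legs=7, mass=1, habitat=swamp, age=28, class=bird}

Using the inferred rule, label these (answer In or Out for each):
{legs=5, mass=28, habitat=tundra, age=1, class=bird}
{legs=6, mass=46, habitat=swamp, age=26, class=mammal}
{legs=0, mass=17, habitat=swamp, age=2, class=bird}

In, Out, In

The simplest hypothesis consistent with all the labels is: age ≤ 19.
{legs=5, mass=28, habitat=tundra, age=1, class=bird}: In (age = 1). {legs=6, mass=46, habitat=swamp, age=26, class=mammal}: Out (age = 26). {legs=0, mass=17, habitat=swamp, age=2, class=bird}: In (age = 2).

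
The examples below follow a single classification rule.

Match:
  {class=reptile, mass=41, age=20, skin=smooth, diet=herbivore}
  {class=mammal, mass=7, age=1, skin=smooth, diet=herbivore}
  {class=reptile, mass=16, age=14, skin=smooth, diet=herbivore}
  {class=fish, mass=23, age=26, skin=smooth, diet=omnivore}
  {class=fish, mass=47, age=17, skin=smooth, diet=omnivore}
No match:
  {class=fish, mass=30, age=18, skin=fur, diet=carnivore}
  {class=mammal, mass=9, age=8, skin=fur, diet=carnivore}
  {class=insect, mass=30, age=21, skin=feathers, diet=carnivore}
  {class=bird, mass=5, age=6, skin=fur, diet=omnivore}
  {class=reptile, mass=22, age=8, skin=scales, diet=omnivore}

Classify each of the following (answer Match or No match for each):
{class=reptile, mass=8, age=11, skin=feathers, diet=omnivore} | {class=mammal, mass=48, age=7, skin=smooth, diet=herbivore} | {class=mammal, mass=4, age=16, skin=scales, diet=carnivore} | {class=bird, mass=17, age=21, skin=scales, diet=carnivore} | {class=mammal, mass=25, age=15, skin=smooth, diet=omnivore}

The distinguishing property — skin is smooth — holds for all the 'Match' cases and none of the 'No match' cases.
{class=reptile, mass=8, age=11, skin=feathers, diet=omnivore}: skin is feathers — does not satisfy this, so No match. {class=mammal, mass=48, age=7, skin=smooth, diet=herbivore}: skin is smooth — matches, so Match. {class=mammal, mass=4, age=16, skin=scales, diet=carnivore}: skin is scales — does not satisfy this, so No match. {class=bird, mass=17, age=21, skin=scales, diet=carnivore}: skin is scales — does not satisfy this, so No match. {class=mammal, mass=25, age=15, skin=smooth, diet=omnivore}: skin is smooth — matches, so Match.

No match, Match, No match, No match, Match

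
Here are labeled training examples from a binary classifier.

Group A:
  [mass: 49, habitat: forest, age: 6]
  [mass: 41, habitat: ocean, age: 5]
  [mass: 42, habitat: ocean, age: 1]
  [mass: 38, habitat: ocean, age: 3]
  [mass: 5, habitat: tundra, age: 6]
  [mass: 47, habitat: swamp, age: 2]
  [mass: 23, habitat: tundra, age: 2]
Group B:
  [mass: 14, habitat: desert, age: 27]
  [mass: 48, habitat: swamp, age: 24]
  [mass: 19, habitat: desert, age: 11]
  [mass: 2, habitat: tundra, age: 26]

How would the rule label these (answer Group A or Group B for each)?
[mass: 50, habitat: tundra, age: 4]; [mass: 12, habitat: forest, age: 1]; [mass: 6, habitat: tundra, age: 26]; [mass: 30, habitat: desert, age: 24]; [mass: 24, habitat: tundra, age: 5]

Every 'Group A' example satisfies: age ≤ 6. None of the 'Group B' examples do.
[mass: 50, habitat: tundra, age: 4]: age = 4 — checks out, so Group A. [mass: 12, habitat: forest, age: 1]: age = 1 — checks out, so Group A. [mass: 6, habitat: tundra, age: 26]: age = 26 — lacks this property, so Group B. [mass: 30, habitat: desert, age: 24]: age = 24 — lacks this property, so Group B. [mass: 24, habitat: tundra, age: 5]: age = 5 — checks out, so Group A.

Group A, Group A, Group B, Group B, Group A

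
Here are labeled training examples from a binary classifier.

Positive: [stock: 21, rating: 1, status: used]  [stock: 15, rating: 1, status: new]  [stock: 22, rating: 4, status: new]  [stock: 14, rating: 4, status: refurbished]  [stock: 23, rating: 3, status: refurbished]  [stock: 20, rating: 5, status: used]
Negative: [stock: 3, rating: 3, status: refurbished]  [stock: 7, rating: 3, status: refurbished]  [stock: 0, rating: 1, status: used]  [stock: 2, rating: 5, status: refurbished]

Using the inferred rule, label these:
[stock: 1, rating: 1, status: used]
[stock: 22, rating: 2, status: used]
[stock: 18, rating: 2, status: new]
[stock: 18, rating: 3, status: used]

The rule appears to be: stock ≥ 14.

Negative, Positive, Positive, Positive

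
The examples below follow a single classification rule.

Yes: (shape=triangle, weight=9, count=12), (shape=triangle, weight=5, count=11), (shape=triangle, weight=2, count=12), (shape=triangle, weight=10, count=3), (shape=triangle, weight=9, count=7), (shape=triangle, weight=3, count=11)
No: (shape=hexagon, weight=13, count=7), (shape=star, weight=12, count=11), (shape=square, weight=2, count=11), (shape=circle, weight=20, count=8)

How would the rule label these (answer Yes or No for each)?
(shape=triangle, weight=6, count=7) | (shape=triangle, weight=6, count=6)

Yes, Yes

'Yes' ⟺ shape is triangle.
(shape=triangle, weight=6, count=7): shape is triangle, matches → Yes. (shape=triangle, weight=6, count=6): shape is triangle, matches → Yes.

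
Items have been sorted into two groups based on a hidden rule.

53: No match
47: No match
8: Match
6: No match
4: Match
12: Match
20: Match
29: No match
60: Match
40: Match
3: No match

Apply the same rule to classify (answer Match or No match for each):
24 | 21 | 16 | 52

Match, No match, Match, Match

One predicate separates the groups cleanly: multiple of 4.
24: 24 = 4·6, matches → Match.
21: 21 = 4·5 + 1, does not fit → No match.
16: 16 = 4·4, matches → Match.
52: 52 = 4·13, matches → Match.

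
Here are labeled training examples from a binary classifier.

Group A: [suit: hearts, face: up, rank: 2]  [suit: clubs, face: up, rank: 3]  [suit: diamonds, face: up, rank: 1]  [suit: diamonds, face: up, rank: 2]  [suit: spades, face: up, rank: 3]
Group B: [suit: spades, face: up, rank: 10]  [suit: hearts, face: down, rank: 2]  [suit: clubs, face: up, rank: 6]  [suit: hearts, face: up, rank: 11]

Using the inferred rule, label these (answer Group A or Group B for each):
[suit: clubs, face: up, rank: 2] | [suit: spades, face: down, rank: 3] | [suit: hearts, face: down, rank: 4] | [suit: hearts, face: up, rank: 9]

The classifier is using: face is up AND rank ≤ 3.
[suit: clubs, face: up, rank: 2] → face is up, rank = 2 → Group A.
[suit: spades, face: down, rank: 3] → face is down, rank = 3 → Group B.
[suit: hearts, face: down, rank: 4] → face is down, rank = 4 → Group B.
[suit: hearts, face: up, rank: 9] → face is up, rank = 9 → Group B.

Group A, Group B, Group B, Group B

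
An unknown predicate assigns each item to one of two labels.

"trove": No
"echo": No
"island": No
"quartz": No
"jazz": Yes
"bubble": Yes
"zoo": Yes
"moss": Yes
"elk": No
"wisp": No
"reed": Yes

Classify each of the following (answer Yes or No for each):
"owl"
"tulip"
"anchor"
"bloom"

All 'Yes' examples share one property — has a double letter — and every 'No' example lacks it.

No, No, No, Yes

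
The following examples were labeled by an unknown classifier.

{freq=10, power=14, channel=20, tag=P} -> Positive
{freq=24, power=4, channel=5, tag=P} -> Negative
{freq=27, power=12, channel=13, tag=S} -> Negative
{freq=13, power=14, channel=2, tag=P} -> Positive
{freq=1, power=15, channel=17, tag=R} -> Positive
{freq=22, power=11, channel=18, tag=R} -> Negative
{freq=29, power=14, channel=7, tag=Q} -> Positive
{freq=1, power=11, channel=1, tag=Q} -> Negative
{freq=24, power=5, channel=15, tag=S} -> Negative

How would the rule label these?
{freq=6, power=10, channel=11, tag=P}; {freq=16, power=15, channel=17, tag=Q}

The classifier is using: power ≥ 14.
{freq=6, power=10, channel=11, tag=P}: power = 10 — doesn't match, so Negative. {freq=16, power=15, channel=17, tag=Q}: power = 15 — meets the rule, so Positive.

Negative, Positive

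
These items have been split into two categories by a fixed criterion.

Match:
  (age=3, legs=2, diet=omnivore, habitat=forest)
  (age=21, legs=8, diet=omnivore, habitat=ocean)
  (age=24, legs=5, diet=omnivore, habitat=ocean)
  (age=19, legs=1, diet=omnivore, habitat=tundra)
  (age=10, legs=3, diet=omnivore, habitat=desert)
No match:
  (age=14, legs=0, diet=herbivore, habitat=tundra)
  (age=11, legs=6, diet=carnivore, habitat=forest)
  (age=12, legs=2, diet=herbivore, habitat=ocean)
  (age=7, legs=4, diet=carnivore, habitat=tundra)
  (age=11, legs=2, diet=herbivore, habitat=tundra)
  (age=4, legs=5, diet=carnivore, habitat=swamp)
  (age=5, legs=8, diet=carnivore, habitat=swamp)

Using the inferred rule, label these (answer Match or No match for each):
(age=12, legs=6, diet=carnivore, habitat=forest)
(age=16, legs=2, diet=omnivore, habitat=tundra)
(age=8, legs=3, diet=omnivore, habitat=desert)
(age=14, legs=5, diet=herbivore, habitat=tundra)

No match, Match, Match, No match

All 'Match' examples share one property — diet is omnivore — and every 'No match' example lacks it.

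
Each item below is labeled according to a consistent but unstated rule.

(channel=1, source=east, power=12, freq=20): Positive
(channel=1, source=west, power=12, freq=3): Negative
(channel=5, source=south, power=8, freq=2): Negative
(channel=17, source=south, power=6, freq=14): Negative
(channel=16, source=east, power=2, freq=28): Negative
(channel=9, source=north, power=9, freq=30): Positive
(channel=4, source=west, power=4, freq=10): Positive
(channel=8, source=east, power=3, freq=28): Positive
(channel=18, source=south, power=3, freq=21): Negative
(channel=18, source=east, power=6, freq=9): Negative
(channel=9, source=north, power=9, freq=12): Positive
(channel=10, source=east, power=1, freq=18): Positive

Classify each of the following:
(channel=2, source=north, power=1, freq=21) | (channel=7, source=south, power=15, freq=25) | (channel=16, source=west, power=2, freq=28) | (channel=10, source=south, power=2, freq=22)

Positive, Positive, Negative, Positive

One predicate separates the groups cleanly: freq ≥ 9 AND channel ≤ 10.
(channel=2, source=north, power=1, freq=21): freq = 21, channel = 2 — matches, so Positive. (channel=7, source=south, power=15, freq=25): freq = 25, channel = 7 — matches, so Positive. (channel=16, source=west, power=2, freq=28): freq = 28, channel = 16 — fails this test, so Negative. (channel=10, source=south, power=2, freq=22): freq = 22, channel = 10 — matches, so Positive.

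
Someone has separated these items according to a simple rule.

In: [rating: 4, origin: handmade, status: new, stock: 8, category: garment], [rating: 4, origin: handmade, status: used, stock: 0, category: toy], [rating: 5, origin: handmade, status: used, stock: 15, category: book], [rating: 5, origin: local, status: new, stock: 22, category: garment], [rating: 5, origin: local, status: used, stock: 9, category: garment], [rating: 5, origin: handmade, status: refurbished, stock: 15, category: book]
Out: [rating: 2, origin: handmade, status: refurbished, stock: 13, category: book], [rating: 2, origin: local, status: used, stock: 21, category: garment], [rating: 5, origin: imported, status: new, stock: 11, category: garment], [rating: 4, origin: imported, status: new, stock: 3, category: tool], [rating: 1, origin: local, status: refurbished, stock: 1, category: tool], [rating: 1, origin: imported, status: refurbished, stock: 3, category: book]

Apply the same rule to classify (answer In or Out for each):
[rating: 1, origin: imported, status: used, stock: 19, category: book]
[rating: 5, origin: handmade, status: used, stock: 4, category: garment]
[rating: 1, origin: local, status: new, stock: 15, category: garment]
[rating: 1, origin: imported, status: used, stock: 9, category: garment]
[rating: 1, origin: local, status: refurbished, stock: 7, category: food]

The distinguishing property — origin is not imported AND rating ≥ 4 — holds for all the 'In' cases and none of the 'Out' cases.
[rating: 1, origin: imported, status: used, stock: 19, category: book] → origin is imported, rating = 1 → Out.
[rating: 5, origin: handmade, status: used, stock: 4, category: garment] → origin is handmade, rating = 5 → In.
[rating: 1, origin: local, status: new, stock: 15, category: garment] → origin is local, rating = 1 → Out.
[rating: 1, origin: imported, status: used, stock: 9, category: garment] → origin is imported, rating = 1 → Out.
[rating: 1, origin: local, status: refurbished, stock: 7, category: food] → origin is local, rating = 1 → Out.

Out, In, Out, Out, Out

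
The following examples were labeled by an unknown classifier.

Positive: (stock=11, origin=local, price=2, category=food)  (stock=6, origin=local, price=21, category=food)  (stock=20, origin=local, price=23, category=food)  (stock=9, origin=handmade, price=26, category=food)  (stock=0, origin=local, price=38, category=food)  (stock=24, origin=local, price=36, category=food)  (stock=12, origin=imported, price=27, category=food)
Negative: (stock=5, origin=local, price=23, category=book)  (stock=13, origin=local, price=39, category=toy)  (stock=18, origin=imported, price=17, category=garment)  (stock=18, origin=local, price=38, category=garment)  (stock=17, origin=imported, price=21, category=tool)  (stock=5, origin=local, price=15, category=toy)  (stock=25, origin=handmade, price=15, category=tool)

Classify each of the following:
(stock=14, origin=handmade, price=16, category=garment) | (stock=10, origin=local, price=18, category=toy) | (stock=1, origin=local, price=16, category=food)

'Positive' ⟺ category is food.
(stock=14, origin=handmade, price=16, category=garment): Negative (category is garment). (stock=10, origin=local, price=18, category=toy): Negative (category is toy). (stock=1, origin=local, price=16, category=food): Positive (category is food).

Negative, Negative, Positive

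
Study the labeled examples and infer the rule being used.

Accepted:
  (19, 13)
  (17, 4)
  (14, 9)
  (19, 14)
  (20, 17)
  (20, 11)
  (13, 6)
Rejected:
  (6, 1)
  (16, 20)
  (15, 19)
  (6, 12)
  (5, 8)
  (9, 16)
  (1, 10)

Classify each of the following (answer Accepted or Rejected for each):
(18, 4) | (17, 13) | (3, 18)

Accepted, Accepted, Rejected

The classifier is using: first > second AND sum ≥ 11.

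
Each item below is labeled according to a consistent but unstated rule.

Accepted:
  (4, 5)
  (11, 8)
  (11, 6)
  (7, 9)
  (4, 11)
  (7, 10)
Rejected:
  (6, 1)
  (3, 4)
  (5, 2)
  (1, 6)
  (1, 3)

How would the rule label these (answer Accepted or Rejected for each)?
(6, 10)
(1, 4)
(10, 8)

The distinguishing property — sum ≥ 9 — holds for all the 'Accepted' cases and none of the 'Rejected' cases.
Accepted: (6, 10), since 6+10 = 16.
Rejected: (1, 4), since 1+4 = 5.
Accepted: (10, 8), since 10+8 = 18.

Accepted, Rejected, Accepted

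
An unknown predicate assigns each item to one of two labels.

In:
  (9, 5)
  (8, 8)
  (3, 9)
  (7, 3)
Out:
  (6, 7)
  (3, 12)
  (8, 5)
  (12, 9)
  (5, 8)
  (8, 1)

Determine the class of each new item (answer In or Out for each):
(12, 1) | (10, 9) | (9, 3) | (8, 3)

The pattern is that an item is 'In' exactly when: sum is even.
(12, 1) — 12+1 = 13, hence Out. (10, 9) — 10+9 = 19, hence Out. (9, 3) — 9+3 = 12, hence In. (8, 3) — 8+3 = 11, hence Out.

Out, Out, In, Out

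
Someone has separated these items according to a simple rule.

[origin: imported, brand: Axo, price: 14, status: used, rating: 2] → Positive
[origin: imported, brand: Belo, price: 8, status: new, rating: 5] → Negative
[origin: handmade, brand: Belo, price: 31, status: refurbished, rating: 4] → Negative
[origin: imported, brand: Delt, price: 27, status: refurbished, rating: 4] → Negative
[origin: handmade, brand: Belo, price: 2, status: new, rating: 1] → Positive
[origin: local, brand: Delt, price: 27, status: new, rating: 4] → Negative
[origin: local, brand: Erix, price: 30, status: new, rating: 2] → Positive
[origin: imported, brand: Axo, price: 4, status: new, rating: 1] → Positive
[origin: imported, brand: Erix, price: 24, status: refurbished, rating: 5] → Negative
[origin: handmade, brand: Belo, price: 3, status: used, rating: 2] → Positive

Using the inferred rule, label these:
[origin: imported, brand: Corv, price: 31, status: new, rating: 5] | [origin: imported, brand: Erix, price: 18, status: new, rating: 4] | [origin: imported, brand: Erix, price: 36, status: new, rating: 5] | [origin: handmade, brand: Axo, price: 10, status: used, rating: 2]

Negative, Negative, Negative, Positive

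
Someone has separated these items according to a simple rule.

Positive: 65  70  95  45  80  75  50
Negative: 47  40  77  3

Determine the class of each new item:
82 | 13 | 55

Negative, Negative, Positive

The common property of the 'Positive' items is: multiple of 5 AND at least 45. No 'Negative' item has it.
82: 82 = 5·16 + 2, 82 ≥ 45 — doesn't match, so Negative. 13: 13 = 5·2 + 3, 13 < 45 — doesn't match, so Negative. 55: 55 = 5·11, 55 ≥ 45 — meets the rule, so Positive.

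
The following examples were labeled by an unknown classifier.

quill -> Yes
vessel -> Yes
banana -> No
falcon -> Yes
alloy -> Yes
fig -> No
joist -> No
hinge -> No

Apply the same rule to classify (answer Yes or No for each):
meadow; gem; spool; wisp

No, No, Yes, No

The distinguishing property — contains 'l' — holds for all the 'Yes' cases and none of the 'No' cases.
meadow — no 'l', hence No. gem — no 'l', hence No. spool — has 'l', hence Yes. wisp — no 'l', hence No.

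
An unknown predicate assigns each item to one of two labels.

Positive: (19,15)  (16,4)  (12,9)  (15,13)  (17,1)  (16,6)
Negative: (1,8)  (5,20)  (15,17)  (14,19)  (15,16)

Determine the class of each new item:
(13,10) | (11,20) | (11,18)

Positive, Negative, Negative

The distinguishing property — first > second — holds for all the 'Positive' cases and none of the 'Negative' cases.
(13,10): Positive (13 > 10).
(11,20): Negative (11 < 20).
(11,18): Negative (11 < 18).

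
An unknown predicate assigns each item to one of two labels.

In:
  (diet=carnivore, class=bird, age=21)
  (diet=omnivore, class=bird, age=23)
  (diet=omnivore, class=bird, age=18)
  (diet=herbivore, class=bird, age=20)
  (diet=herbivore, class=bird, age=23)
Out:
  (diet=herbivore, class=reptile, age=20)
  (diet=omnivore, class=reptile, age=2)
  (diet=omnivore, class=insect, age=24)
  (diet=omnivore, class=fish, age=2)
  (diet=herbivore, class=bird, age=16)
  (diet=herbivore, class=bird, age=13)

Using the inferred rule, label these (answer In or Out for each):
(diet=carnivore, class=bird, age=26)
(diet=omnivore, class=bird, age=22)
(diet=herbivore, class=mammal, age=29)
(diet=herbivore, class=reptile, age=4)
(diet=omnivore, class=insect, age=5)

In, In, Out, Out, Out

A rule that fits every label: class is bird AND age ≥ 18 — true of each 'In' example, false of each 'Out' one.
(diet=carnivore, class=bird, age=26): In (class is bird, age = 26).
(diet=omnivore, class=bird, age=22): In (class is bird, age = 22).
(diet=herbivore, class=mammal, age=29): Out (class is mammal, age = 29).
(diet=herbivore, class=reptile, age=4): Out (class is reptile, age = 4).
(diet=omnivore, class=insect, age=5): Out (class is insect, age = 5).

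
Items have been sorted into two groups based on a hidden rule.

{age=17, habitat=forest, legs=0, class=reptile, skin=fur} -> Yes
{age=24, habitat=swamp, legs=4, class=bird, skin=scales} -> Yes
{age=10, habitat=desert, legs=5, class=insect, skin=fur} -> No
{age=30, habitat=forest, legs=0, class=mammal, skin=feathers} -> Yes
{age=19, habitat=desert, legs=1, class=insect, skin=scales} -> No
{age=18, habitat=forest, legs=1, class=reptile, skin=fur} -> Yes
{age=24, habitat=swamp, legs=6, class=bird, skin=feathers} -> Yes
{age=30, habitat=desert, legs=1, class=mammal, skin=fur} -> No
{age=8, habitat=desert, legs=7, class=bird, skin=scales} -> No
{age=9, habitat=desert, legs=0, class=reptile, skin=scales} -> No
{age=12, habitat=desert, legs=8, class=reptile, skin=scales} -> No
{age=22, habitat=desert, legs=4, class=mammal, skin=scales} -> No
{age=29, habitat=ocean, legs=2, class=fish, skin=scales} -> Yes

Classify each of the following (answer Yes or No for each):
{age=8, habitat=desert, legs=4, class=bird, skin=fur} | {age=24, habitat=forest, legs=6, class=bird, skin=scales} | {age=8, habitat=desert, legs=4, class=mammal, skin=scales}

One predicate separates the groups cleanly: habitat is not desert.
{age=8, habitat=desert, legs=4, class=bird, skin=fur}: habitat is desert — doesn't qualify, so No.
{age=24, habitat=forest, legs=6, class=bird, skin=scales}: habitat is forest — qualifies, so Yes.
{age=8, habitat=desert, legs=4, class=mammal, skin=scales}: habitat is desert — doesn't qualify, so No.

No, Yes, No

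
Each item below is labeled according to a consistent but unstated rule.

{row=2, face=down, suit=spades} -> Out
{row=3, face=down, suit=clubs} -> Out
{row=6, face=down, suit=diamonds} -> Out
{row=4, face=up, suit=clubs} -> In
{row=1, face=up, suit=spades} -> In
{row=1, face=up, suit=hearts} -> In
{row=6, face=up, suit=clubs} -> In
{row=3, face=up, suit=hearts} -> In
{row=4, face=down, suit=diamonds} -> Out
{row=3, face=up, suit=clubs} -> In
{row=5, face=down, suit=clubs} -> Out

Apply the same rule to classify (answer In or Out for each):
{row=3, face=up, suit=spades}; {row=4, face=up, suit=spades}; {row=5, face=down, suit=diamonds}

In, In, Out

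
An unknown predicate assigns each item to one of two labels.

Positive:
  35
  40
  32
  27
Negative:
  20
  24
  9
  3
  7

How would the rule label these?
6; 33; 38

The rule appears to be: at least 27.
Negative: 6, since 6 < 27. Positive: 33, since 33 ≥ 27. Positive: 38, since 38 ≥ 27.

Negative, Positive, Positive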